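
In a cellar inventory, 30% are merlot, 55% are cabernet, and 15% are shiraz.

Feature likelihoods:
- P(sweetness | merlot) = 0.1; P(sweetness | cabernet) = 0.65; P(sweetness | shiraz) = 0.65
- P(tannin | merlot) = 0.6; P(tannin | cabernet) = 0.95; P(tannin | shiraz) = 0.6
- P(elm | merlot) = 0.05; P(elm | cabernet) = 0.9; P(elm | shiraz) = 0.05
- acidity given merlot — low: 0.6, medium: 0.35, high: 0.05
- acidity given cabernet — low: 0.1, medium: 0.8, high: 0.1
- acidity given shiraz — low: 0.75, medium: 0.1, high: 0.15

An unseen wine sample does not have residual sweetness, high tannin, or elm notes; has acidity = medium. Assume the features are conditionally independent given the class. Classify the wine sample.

merlot: 0.3 × (1−0.1) × (1−0.6) × (1−0.05) × 0.35 = 0.03591
cabernet: 0.55 × (1−0.65) × (1−0.95) × (1−0.9) × 0.8 = 0.00077
shiraz: 0.15 × (1−0.65) × (1−0.6) × (1−0.05) × 0.1 = 0.001995
Highest score → merlot.

merlot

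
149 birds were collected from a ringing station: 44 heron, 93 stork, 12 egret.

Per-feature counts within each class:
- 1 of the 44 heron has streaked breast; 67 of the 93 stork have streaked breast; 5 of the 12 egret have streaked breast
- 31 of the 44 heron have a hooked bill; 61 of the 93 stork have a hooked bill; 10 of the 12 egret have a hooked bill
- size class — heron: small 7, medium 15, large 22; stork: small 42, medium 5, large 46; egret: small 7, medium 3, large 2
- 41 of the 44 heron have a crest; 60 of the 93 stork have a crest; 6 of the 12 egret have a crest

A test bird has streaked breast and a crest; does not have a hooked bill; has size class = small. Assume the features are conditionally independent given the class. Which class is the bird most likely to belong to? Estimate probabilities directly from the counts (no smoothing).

heron: (44/149) × (1/44) × (13/44) × (7/44) × (41/44) ≈ 0.000293955
stork: (93/149) × (67/93) × (32/93) × (42/93) × (60/93) ≈ 0.0450807
egret: (12/149) × (5/12) × (2/12) × (7/12) × (6/12) ≈ 0.00163125
Highest score → stork.

stork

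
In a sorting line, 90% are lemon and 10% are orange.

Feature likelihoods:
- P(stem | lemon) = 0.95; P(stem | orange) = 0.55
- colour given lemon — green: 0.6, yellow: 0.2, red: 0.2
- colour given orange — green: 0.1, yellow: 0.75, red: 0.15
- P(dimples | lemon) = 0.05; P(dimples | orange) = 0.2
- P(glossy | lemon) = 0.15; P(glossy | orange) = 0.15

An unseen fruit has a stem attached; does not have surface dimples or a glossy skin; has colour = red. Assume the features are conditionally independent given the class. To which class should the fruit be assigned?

lemon

lemon: 0.9 × 0.95 × 0.2 × (1−0.05) × (1−0.15) = 0.1380825
orange: 0.1 × 0.55 × 0.15 × (1−0.2) × (1−0.15) = 0.00561
Highest score → lemon.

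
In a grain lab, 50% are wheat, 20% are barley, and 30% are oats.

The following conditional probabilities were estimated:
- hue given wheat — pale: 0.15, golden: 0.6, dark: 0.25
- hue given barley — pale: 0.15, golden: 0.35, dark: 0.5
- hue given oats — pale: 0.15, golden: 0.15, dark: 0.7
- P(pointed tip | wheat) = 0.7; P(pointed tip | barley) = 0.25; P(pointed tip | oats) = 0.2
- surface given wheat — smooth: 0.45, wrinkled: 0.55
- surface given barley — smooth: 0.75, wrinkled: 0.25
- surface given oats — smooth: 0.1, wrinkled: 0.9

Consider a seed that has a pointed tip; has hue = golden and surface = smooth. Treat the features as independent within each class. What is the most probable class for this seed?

wheat: 0.5 × 0.6 × 0.7 × 0.45 = 0.0945
barley: 0.2 × 0.35 × 0.25 × 0.75 = 0.013125
oats: 0.3 × 0.15 × 0.2 × 0.1 = 0.0009
Highest score → wheat.

wheat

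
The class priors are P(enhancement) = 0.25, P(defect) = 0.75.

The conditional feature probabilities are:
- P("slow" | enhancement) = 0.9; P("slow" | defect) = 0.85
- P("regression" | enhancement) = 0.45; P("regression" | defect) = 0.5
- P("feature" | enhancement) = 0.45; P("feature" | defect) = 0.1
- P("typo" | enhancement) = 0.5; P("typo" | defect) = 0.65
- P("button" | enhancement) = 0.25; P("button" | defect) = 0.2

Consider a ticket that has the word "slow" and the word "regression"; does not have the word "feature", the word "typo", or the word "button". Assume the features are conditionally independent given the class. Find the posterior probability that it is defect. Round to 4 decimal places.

0.7937

enhancement: 0.25 × 0.9 × 0.45 × (1−0.45) × (1−0.5) × (1−0.25) = 0.0208828125
defect: 0.75 × 0.85 × 0.5 × (1−0.1) × (1−0.65) × (1−0.2) = 0.080325
P(defect | x) = 0.080325 / 0.1012078125 ≈ 0.7937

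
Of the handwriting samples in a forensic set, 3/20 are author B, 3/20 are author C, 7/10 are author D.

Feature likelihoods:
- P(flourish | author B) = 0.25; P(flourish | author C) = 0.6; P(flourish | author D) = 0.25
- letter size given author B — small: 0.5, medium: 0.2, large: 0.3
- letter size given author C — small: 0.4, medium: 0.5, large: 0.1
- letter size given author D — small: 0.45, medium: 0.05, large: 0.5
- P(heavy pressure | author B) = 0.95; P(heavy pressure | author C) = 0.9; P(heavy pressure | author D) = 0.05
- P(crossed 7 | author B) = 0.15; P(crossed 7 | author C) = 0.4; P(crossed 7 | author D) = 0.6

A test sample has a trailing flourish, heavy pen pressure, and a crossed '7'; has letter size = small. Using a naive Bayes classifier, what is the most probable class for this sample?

author C

author B: 0.15 × 0.25 × 0.5 × 0.95 × 0.15 = 0.002671875
author C: 0.15 × 0.6 × 0.4 × 0.9 × 0.4 = 0.01296
author D: 0.7 × 0.25 × 0.45 × 0.05 × 0.6 = 0.0023625
Highest score → author C.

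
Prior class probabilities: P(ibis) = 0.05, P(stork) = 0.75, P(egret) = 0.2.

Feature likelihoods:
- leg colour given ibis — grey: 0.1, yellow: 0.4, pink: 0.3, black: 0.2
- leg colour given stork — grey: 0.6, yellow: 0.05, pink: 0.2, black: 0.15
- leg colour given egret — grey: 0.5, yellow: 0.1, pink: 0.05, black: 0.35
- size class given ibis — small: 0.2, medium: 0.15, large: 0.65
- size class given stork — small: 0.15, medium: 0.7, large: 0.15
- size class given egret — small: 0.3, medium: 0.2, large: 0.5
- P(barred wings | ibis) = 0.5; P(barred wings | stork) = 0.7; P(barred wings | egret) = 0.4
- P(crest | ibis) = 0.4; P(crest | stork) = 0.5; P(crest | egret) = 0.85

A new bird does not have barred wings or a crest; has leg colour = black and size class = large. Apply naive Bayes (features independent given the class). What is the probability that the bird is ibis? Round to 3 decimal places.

0.256

ibis: 0.05 × 0.2 × 0.65 × (1−0.5) × (1−0.4) = 0.00195
stork: 0.75 × 0.15 × 0.15 × (1−0.7) × (1−0.5) = 0.00253125
egret: 0.2 × 0.35 × 0.5 × (1−0.4) × (1−0.85) = 0.00315
P(ibis | x) = 0.00195 / 0.00763125 ≈ 0.256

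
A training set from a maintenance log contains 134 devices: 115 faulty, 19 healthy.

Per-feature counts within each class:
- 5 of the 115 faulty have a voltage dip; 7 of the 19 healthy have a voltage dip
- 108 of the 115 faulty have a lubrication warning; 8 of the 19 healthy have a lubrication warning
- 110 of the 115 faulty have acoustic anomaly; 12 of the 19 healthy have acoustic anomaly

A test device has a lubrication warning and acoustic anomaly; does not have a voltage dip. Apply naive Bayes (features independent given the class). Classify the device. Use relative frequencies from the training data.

faulty

faulty: (115/134) × (110/115) × (108/115) × (110/115) ≈ 0.737409
healthy: (19/134) × (12/19) × (8/19) × (12/19) ≈ 0.0238144
Highest score → faulty.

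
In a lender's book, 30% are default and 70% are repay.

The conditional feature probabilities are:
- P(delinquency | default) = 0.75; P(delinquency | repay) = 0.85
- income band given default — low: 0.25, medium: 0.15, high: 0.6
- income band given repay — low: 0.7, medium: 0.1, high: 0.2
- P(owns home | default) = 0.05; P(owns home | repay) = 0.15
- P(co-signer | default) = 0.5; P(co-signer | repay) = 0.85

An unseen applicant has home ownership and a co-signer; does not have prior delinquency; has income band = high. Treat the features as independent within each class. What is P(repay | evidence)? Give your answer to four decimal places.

default: 0.3 × (1−0.75) × 0.6 × 0.05 × 0.5 = 0.001125
repay: 0.7 × (1−0.85) × 0.2 × 0.15 × 0.85 = 0.0026775
P(repay | x) = 0.0026775 / 0.0038025 ≈ 0.7041

0.7041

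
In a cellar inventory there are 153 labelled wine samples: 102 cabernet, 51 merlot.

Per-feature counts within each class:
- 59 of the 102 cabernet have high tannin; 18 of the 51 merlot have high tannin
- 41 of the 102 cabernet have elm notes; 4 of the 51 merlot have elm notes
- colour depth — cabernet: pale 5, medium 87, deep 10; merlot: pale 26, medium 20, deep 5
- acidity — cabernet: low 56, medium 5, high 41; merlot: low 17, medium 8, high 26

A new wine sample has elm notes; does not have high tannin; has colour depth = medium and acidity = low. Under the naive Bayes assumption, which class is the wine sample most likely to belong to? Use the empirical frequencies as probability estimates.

cabernet

cabernet: (102/153) × (43/102) × (41/102) × (87/102) × (56/102) ≈ 0.0529015
merlot: (51/153) × (33/51) × (4/51) × (20/51) × (17/51) ≈ 0.00221132
Highest score → cabernet.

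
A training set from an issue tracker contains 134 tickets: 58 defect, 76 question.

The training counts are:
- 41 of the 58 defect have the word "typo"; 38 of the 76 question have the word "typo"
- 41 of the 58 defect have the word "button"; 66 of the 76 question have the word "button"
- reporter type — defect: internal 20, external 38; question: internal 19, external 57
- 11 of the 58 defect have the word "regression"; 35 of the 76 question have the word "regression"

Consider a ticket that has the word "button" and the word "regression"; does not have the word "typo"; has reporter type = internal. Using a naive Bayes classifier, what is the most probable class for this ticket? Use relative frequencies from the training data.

defect: (58/134) × (17/58) × (41/58) × (20/58) × (11/58) ≈ 0.00586498
question: (76/134) × (38/76) × (66/76) × (19/76) × (35/76) ≈ 0.0283533
Highest score → question.

question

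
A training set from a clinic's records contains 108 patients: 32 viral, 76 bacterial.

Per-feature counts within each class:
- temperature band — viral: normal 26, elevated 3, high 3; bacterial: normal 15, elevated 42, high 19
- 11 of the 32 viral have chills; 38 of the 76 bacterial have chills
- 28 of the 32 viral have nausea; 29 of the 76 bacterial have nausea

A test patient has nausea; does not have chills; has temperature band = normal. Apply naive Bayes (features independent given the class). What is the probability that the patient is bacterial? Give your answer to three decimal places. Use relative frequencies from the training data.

0.161

viral: (32/108) × (26/32) × (21/32) × (28/32) ≈ 0.138238
bacterial: (76/108) × (15/76) × (38/76) × (29/76) ≈ 0.0264985
P(bacterial | x) = 0.0264985 / 0.1647365 ≈ 0.161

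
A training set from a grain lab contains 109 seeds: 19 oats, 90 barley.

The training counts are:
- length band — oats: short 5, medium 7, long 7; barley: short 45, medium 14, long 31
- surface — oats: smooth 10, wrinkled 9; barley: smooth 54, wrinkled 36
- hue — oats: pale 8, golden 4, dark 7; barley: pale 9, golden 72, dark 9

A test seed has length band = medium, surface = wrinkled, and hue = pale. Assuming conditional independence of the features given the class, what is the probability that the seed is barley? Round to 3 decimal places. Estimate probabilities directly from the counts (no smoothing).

oats: (19/109) × (7/19) × (9/19) × (8/19) ≈ 0.0128085
barley: (90/109) × (14/90) × (36/90) × (9/90) ≈ 0.00513761
P(barley | x) = 0.00513761 / 0.01794611 ≈ 0.286

0.286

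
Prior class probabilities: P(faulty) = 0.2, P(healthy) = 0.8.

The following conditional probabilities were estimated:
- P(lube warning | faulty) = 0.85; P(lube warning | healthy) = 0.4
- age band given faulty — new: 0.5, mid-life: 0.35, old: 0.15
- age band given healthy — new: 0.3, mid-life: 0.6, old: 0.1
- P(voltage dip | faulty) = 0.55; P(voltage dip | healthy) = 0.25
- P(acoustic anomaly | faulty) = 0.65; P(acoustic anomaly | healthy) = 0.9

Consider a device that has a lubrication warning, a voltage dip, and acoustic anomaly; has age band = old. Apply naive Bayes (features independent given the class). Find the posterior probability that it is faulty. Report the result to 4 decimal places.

faulty: 0.2 × 0.85 × 0.15 × 0.55 × 0.65 = 0.00911625
healthy: 0.8 × 0.4 × 0.1 × 0.25 × 0.9 = 0.0072
P(faulty | x) = 0.00911625 / 0.01631625 ≈ 0.5587

0.5587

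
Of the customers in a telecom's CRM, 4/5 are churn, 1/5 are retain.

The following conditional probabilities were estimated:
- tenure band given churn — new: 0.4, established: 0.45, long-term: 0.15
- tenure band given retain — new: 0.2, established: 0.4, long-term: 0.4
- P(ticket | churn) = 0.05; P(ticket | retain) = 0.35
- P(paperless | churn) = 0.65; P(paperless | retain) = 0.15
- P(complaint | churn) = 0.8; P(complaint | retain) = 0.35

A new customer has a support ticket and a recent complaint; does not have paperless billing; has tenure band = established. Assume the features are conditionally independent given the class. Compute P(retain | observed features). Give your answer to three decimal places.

churn: 0.8 × 0.45 × 0.05 × (1−0.65) × 0.8 = 0.00504
retain: 0.2 × 0.4 × 0.35 × (1−0.15) × 0.35 = 0.00833
P(retain | x) = 0.00833 / 0.01337 ≈ 0.623

0.623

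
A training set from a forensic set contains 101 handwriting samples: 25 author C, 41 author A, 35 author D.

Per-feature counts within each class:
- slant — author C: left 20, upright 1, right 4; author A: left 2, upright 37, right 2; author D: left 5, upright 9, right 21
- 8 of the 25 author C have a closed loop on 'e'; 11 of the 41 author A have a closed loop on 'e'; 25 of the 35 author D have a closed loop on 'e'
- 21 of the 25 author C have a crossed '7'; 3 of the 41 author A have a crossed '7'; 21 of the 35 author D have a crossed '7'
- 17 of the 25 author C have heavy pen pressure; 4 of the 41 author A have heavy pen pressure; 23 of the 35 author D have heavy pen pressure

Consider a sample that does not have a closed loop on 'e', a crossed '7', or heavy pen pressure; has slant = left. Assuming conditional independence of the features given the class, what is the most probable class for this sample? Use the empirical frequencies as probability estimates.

author C: (25/101) × (20/25) × (17/25) × (4/25) × (8/25) ≈ 0.00689426
author A: (41/101) × (2/41) × (30/41) × (38/41) × (37/41) ≈ 0.0121189
author D: (35/101) × (5/35) × (10/35) × (14/35) × (12/35) ≈ 0.00193979
Highest score → author A.

author A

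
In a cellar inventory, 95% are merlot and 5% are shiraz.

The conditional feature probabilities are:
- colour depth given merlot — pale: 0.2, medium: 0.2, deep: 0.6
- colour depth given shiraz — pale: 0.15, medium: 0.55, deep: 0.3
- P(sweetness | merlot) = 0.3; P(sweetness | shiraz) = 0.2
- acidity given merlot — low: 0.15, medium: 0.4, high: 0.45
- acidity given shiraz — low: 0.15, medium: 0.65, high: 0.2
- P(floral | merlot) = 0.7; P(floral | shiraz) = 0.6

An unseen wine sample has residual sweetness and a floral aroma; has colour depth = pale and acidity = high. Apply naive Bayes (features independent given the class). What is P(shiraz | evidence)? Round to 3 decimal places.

0.010

merlot: 0.95 × 0.2 × 0.3 × 0.45 × 0.7 = 0.017955
shiraz: 0.05 × 0.15 × 0.2 × 0.2 × 0.6 = 0.00018
P(shiraz | x) = 0.00018 / 0.018135 ≈ 0.010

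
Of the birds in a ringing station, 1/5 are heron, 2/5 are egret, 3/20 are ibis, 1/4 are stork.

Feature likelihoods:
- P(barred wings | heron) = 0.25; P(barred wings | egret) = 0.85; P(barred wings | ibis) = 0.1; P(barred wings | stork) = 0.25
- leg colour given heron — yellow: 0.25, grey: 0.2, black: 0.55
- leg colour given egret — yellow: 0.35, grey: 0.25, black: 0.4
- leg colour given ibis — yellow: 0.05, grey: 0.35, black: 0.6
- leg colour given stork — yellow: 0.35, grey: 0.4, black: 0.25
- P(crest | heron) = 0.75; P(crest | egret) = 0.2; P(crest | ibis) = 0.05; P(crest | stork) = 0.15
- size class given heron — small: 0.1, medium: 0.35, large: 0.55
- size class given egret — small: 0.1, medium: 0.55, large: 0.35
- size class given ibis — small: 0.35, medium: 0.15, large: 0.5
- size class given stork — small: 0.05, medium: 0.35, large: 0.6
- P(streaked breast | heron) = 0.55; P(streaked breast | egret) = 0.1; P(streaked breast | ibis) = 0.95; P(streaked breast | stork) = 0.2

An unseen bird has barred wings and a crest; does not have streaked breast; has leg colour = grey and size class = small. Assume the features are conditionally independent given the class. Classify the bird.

egret

heron: 0.2 × 0.25 × 0.2 × 0.75 × 0.1 × (1−0.55) = 0.0003375
egret: 0.4 × 0.85 × 0.25 × 0.2 × 0.1 × (1−0.1) = 0.00153
ibis: 0.15 × 0.1 × 0.35 × 0.05 × 0.35 × (1−0.95) = 0.00000459375
stork: 0.25 × 0.25 × 0.4 × 0.15 × 0.05 × (1−0.2) = 0.00015
Highest score → egret.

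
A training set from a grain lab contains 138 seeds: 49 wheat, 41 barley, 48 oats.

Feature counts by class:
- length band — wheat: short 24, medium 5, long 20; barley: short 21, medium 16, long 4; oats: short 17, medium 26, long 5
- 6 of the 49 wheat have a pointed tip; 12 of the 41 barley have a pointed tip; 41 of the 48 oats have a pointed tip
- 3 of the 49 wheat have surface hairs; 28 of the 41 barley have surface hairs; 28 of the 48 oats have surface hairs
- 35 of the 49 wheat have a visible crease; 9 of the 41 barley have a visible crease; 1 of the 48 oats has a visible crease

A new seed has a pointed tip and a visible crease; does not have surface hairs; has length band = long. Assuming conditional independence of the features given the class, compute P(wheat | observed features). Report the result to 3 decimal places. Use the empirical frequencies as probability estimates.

wheat: (49/138) × (20/49) × (6/49) × (46/49) × (35/49) ≈ 0.0118998
barley: (41/138) × (4/41) × (12/41) × (13/41) × (9/41) ≈ 0.000590468
oats: (48/138) × (5/48) × (41/48) × (20/48) × (1/48) ≈ 0.000268646
P(wheat | x) = 0.0118998 / 0.012758914 ≈ 0.933

0.933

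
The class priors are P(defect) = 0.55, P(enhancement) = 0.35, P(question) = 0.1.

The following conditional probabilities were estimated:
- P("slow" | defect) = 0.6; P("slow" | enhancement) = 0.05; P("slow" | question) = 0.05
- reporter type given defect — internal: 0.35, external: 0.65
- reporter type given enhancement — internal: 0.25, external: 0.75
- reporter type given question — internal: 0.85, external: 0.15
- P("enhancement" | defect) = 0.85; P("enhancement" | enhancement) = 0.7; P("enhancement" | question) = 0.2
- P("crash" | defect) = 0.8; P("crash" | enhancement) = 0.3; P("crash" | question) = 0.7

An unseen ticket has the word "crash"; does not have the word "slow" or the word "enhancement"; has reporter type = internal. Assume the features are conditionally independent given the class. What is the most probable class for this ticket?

question

defect: 0.55 × (1−0.6) × 0.35 × (1−0.85) × 0.8 = 0.00924
enhancement: 0.35 × (1−0.05) × 0.25 × (1−0.7) × 0.3 = 0.00748125
question: 0.1 × (1−0.05) × 0.85 × (1−0.2) × 0.7 = 0.04522
Highest score → question.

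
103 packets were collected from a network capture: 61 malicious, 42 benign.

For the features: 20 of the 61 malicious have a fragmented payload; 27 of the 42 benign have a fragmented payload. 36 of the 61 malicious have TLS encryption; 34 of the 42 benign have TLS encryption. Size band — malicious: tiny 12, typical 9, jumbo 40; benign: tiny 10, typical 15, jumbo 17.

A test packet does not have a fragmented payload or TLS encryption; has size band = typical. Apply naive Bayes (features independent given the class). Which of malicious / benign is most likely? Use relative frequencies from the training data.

malicious: (61/103) × (41/61) × (25/61) × (9/61) ≈ 0.0240696
benign: (42/103) × (15/42) × (8/42) × (15/42) ≈ 0.00990688
Highest score → malicious.

malicious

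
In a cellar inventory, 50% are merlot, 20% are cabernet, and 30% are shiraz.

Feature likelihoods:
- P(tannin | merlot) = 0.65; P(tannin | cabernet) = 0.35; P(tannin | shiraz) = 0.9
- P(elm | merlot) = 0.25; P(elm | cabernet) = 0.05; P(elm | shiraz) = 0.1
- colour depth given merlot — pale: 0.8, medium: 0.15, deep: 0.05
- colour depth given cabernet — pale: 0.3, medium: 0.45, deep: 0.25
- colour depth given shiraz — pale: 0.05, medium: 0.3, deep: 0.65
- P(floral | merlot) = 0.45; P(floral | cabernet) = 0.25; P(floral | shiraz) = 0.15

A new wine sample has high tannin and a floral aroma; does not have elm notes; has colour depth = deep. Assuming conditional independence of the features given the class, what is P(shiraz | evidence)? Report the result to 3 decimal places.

0.711

merlot: 0.5 × 0.65 × (1−0.25) × 0.05 × 0.45 = 0.005484375
cabernet: 0.2 × 0.35 × (1−0.05) × 0.25 × 0.25 = 0.00415625
shiraz: 0.3 × 0.9 × (1−0.1) × 0.65 × 0.15 = 0.0236925
P(shiraz | x) = 0.0236925 / 0.033333125 ≈ 0.711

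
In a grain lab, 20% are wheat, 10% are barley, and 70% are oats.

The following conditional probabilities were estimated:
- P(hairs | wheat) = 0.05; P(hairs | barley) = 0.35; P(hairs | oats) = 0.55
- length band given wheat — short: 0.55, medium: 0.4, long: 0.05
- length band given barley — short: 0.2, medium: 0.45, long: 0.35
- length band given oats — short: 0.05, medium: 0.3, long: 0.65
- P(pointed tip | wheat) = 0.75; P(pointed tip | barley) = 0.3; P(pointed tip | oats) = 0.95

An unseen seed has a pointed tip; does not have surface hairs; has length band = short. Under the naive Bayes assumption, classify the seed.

wheat

wheat: 0.2 × (1−0.05) × 0.55 × 0.75 = 0.078375
barley: 0.1 × (1−0.35) × 0.2 × 0.3 = 0.0039
oats: 0.7 × (1−0.55) × 0.05 × 0.95 = 0.0149625
Highest score → wheat.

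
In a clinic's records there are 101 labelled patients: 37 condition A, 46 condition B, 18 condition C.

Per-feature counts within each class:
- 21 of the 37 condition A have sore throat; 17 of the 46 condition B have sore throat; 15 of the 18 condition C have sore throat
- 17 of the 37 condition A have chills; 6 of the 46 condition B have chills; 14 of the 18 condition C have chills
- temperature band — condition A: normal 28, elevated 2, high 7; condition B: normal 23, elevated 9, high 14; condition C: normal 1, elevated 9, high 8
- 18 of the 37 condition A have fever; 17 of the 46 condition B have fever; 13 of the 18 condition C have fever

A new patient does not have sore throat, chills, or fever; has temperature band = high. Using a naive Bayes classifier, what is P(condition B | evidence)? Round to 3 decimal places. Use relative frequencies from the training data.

condition A: (37/101) × (16/37) × (20/37) × (7/37) × (19/37) ≈ 0.00831908
condition B: (46/101) × (29/46) × (40/46) × (14/46) × (29/46) ≈ 0.0479059
condition C: (18/101) × (3/18) × (4/18) × (8/18) × (5/18) ≈ 0.000814896
P(condition B | x) = 0.0479059 / 0.057039876 ≈ 0.840

0.840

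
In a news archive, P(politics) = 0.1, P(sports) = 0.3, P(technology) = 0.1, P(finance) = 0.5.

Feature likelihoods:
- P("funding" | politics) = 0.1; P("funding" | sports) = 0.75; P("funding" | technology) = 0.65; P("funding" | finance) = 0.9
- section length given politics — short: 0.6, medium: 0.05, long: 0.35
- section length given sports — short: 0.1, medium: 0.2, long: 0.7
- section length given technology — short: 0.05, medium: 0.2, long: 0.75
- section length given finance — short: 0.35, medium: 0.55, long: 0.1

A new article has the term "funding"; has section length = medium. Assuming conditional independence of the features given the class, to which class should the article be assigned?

politics: 0.1 × 0.1 × 0.05 = 0.0005
sports: 0.3 × 0.75 × 0.2 = 0.045
technology: 0.1 × 0.65 × 0.2 = 0.013
finance: 0.5 × 0.9 × 0.55 = 0.2475
Highest score → finance.

finance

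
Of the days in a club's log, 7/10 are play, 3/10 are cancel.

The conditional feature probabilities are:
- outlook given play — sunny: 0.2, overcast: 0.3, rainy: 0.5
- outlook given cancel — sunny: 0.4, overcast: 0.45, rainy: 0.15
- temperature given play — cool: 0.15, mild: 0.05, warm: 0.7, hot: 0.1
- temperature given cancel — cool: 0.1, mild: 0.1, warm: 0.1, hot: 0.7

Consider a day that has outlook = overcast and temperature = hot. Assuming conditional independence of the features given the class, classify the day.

play: 0.7 × 0.3 × 0.1 = 0.021
cancel: 0.3 × 0.45 × 0.7 = 0.0945
Highest score → cancel.

cancel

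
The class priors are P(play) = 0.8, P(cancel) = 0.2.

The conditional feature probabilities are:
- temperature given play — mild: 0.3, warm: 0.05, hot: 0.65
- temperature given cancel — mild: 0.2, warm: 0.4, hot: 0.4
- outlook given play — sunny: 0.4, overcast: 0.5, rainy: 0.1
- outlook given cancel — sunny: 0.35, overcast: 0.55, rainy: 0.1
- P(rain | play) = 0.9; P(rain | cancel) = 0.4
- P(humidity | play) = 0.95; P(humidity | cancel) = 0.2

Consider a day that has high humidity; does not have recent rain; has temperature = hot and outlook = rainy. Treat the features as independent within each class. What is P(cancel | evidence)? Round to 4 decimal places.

0.1627

play: 0.8 × 0.65 × 0.1 × (1−0.9) × 0.95 = 0.00494
cancel: 0.2 × 0.4 × 0.1 × (1−0.4) × 0.2 = 0.00096
P(cancel | x) = 0.00096 / 0.0059 ≈ 0.1627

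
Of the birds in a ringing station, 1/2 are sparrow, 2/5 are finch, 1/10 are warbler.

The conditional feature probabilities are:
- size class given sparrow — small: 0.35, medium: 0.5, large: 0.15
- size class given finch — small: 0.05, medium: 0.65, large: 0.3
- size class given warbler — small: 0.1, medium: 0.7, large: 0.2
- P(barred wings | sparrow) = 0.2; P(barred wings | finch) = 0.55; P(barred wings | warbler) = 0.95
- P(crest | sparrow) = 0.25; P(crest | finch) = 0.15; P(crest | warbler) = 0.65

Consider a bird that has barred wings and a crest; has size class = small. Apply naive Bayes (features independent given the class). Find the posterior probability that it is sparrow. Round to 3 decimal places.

sparrow: 0.5 × 0.35 × 0.2 × 0.25 = 0.00875
finch: 0.4 × 0.05 × 0.55 × 0.15 = 0.00165
warbler: 0.1 × 0.1 × 0.95 × 0.65 = 0.006175
P(sparrow | x) = 0.00875 / 0.016575 ≈ 0.528

0.528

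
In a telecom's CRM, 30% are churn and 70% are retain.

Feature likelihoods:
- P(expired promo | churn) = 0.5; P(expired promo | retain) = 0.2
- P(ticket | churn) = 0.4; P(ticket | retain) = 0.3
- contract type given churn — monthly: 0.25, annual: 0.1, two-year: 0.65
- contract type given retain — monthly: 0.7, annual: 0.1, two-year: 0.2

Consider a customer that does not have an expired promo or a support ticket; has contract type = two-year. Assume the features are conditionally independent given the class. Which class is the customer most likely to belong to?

retain

churn: 0.3 × (1−0.5) × (1−0.4) × 0.65 = 0.0585
retain: 0.7 × (1−0.2) × (1−0.3) × 0.2 = 0.0784
Highest score → retain.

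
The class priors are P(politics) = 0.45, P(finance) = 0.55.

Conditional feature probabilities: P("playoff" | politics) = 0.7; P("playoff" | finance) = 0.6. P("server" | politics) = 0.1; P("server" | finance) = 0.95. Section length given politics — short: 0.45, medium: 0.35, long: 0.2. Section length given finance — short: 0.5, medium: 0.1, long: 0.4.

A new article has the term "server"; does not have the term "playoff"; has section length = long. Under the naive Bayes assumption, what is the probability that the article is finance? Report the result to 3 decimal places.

0.969

politics: 0.45 × (1−0.7) × 0.1 × 0.2 = 0.0027
finance: 0.55 × (1−0.6) × 0.95 × 0.4 = 0.0836
P(finance | x) = 0.0836 / 0.0863 ≈ 0.969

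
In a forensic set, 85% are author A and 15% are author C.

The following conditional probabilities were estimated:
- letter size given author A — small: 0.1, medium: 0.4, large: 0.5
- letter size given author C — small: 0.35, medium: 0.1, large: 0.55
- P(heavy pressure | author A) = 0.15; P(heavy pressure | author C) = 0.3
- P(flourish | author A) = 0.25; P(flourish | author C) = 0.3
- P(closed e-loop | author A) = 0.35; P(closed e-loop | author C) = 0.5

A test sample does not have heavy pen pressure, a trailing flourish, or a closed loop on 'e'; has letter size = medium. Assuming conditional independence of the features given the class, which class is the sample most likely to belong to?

author A: 0.85 × 0.4 × (1−0.15) × (1−0.25) × (1−0.35) = 0.1408875
author C: 0.15 × 0.1 × (1−0.3) × (1−0.3) × (1−0.5) = 0.003675
Highest score → author A.

author A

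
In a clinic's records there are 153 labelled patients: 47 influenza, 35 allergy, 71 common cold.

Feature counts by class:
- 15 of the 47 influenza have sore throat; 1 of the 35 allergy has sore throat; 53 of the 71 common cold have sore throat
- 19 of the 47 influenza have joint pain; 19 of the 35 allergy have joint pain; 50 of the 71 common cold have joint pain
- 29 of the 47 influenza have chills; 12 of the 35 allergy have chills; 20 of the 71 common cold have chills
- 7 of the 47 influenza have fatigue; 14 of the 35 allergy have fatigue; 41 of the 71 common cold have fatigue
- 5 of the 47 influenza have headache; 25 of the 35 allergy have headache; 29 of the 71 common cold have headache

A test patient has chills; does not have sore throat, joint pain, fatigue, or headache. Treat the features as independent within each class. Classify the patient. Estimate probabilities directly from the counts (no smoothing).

influenza: (47/153) × (32/47) × (28/47) × (29/47) × (40/47) × (42/47) ≈ 0.0584699
allergy: (35/153) × (34/35) × (16/35) × (12/35) × (21/35) × (10/35) ≈ 0.00597085
common cold: (71/153) × (18/71) × (21/71) × (20/71) × (30/71) × (42/71) ≈ 0.00245001
Highest score → influenza.

influenza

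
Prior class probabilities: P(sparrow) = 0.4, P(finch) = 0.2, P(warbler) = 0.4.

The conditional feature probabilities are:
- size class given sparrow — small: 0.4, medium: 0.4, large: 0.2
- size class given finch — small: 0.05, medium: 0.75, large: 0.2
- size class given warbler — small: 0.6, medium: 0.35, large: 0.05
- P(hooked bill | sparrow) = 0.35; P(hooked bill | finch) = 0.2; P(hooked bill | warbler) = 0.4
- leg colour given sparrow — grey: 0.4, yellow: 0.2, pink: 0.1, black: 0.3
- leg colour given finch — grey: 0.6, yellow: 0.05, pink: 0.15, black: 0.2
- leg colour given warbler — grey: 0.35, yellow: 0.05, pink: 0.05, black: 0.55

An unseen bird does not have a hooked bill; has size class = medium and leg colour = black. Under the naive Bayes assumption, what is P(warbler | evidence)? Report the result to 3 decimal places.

sparrow: 0.4 × 0.4 × (1−0.35) × 0.3 = 0.0312
finch: 0.2 × 0.75 × (1−0.2) × 0.2 = 0.024
warbler: 0.4 × 0.35 × (1−0.4) × 0.55 = 0.0462
P(warbler | x) = 0.0462 / 0.1014 ≈ 0.456

0.456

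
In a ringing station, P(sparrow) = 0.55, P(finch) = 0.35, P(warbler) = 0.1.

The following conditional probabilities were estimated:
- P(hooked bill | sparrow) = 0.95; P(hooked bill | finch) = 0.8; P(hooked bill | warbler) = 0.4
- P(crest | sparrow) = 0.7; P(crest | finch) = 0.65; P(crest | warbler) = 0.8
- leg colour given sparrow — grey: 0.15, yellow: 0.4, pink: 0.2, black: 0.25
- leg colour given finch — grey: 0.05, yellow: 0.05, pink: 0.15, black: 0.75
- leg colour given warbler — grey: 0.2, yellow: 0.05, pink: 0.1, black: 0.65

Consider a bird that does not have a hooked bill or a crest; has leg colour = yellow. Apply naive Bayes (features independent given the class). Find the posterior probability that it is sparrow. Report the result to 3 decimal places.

sparrow: 0.55 × (1−0.95) × (1−0.7) × 0.4 = 0.0033
finch: 0.35 × (1−0.8) × (1−0.65) × 0.05 = 0.001225
warbler: 0.1 × (1−0.4) × (1−0.8) × 0.05 = 0.0006
P(sparrow | x) = 0.0033 / 0.005125 ≈ 0.644

0.644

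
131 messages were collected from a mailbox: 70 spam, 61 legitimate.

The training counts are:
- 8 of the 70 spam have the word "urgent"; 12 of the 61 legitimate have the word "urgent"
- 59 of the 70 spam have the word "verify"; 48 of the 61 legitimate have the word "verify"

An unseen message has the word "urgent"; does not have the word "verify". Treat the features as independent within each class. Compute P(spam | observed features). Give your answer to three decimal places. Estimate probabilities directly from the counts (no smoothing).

spam: (70/131) × (8/70) × (11/70) ≈ 0.00959651
legitimate: (61/131) × (12/61) × (13/61) ≈ 0.019522
P(spam | x) = 0.00959651 / 0.02911851 ≈ 0.330

0.330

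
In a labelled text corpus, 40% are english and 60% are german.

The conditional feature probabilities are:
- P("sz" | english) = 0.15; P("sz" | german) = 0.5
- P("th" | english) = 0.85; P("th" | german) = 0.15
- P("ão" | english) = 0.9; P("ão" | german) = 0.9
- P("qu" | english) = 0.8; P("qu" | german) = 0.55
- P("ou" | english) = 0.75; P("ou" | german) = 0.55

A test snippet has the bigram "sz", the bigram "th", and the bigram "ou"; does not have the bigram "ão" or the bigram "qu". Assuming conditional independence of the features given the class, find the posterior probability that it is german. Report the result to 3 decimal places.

0.593

english: 0.4 × 0.15 × 0.85 × (1−0.9) × (1−0.8) × 0.75 = 0.000765
german: 0.6 × 0.5 × 0.15 × (1−0.9) × (1−0.55) × 0.55 = 0.00111375
P(german | x) = 0.00111375 / 0.00187875 ≈ 0.593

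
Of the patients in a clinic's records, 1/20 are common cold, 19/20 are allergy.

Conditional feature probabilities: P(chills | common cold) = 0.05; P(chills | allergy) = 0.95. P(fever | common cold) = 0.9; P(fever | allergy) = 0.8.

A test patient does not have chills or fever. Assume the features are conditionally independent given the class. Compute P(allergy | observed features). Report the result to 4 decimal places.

common cold: 0.05 × (1−0.05) × (1−0.9) = 0.00475
allergy: 0.95 × (1−0.95) × (1−0.8) = 0.0095
P(allergy | x) = 0.0095 / 0.01425 ≈ 0.6667

0.6667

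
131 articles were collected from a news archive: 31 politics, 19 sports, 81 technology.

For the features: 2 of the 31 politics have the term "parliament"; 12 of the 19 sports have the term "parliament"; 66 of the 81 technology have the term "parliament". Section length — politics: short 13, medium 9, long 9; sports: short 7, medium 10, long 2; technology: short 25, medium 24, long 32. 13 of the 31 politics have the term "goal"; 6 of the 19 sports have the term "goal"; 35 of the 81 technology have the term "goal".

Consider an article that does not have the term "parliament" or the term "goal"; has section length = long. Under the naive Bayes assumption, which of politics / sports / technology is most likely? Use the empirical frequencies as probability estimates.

politics

politics: (31/131) × (29/31) × (9/31) × (18/31) ≈ 0.037318
sports: (19/131) × (7/19) × (2/19) × (13/19) ≈ 0.00384851
technology: (81/131) × (15/81) × (32/81) × (46/81) ≈ 0.0256896
Highest score → politics.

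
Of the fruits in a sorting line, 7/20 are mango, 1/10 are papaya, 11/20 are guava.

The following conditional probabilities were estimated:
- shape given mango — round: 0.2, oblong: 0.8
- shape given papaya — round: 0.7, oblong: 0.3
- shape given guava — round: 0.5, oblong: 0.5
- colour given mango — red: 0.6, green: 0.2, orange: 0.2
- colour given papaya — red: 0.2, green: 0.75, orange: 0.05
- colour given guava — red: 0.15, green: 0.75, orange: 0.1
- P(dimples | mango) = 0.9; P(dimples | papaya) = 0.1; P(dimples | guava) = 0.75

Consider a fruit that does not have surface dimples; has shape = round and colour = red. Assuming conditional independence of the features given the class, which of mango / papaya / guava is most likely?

papaya

mango: 0.35 × 0.2 × 0.6 × (1−0.9) = 0.0042
papaya: 0.1 × 0.7 × 0.2 × (1−0.1) = 0.0126
guava: 0.55 × 0.5 × 0.15 × (1−0.75) = 0.0103125
Highest score → papaya.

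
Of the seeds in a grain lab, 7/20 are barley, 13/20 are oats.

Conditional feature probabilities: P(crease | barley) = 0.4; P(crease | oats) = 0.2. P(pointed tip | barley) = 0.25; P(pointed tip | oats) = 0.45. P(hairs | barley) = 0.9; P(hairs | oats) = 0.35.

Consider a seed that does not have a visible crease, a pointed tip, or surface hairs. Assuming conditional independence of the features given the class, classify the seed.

oats

barley: 0.35 × (1−0.4) × (1−0.25) × (1−0.9) = 0.01575
oats: 0.65 × (1−0.2) × (1−0.45) × (1−0.35) = 0.1859
Highest score → oats.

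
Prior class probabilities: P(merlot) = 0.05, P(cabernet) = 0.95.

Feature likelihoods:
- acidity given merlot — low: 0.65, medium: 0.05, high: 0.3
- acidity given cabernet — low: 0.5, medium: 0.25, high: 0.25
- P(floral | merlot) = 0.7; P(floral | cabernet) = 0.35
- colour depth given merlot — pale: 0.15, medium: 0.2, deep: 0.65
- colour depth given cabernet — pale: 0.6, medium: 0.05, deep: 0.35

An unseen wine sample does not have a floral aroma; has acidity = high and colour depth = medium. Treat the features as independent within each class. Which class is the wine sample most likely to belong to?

cabernet

merlot: 0.05 × 0.3 × (1−0.7) × 0.2 = 0.0009
cabernet: 0.95 × 0.25 × (1−0.35) × 0.05 = 0.00771875
Highest score → cabernet.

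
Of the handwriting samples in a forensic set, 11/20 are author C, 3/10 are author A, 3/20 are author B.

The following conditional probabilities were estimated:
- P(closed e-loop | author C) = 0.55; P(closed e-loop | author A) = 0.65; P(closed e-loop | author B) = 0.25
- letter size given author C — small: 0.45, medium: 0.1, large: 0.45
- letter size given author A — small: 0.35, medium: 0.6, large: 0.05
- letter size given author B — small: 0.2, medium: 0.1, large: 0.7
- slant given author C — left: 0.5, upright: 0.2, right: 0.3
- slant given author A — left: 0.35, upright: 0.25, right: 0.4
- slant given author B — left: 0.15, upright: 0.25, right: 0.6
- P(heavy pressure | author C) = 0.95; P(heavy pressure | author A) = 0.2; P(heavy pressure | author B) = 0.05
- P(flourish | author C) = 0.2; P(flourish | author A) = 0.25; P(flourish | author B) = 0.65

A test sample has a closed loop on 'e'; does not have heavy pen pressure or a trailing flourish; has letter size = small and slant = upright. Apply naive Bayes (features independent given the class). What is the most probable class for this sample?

author C: 0.55 × 0.55 × 0.45 × 0.2 × (1−0.95) × (1−0.2) = 0.001089
author A: 0.3 × 0.65 × 0.35 × 0.25 × (1−0.2) × (1−0.25) = 0.0102375
author B: 0.15 × 0.25 × 0.2 × 0.25 × (1−0.05) × (1−0.65) = 0.0006234375
Highest score → author A.

author A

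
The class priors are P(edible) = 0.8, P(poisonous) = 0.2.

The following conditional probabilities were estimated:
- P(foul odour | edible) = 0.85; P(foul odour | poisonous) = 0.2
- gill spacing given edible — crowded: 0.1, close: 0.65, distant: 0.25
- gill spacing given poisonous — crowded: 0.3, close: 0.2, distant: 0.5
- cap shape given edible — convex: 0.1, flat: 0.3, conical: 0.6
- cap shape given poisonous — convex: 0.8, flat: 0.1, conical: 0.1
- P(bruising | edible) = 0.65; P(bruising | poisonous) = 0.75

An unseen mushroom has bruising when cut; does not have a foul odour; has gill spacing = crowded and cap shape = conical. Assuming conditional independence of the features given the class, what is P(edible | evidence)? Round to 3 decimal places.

edible: 0.8 × (1−0.85) × 0.1 × 0.6 × 0.65 = 0.00468
poisonous: 0.2 × (1−0.2) × 0.3 × 0.1 × 0.75 = 0.0036
P(edible | x) = 0.00468 / 0.00828 ≈ 0.565

0.565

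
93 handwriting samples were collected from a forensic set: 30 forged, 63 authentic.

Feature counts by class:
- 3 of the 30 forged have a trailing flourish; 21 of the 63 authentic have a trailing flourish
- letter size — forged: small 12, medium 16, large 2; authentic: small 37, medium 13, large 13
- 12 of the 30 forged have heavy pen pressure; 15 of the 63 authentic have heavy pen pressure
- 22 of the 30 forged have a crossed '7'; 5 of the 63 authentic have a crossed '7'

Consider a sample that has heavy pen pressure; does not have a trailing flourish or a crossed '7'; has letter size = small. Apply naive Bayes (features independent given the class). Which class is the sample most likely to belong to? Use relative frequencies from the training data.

authentic

forged: (30/93) × (27/30) × (12/30) × (12/30) × (8/30) ≈ 0.0123871
authentic: (63/93) × (42/63) × (37/63) × (15/63) × (58/63) ≈ 0.0581387
Highest score → authentic.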